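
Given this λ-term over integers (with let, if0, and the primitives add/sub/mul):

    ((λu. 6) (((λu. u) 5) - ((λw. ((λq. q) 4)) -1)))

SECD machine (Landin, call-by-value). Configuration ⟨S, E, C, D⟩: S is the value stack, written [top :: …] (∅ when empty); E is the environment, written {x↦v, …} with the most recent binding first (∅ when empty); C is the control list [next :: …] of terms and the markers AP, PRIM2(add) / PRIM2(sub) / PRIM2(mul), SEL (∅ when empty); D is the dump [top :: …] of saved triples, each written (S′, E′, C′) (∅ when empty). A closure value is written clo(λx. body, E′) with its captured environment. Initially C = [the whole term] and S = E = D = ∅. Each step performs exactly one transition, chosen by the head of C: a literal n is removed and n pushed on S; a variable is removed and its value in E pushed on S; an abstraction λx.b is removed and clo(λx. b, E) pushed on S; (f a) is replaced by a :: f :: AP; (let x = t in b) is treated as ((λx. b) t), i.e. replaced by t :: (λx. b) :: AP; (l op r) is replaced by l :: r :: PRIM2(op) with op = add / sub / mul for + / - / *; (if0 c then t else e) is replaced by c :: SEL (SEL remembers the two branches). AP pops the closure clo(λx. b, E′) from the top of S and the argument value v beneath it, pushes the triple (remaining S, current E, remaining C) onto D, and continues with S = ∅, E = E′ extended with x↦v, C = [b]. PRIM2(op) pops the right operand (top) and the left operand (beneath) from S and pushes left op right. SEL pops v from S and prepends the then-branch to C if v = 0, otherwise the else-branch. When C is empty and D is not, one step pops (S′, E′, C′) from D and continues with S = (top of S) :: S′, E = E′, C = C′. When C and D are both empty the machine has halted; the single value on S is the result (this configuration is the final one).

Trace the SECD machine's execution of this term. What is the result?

t=0: ⟨S=∅; E=∅; C=[((λu. 6) (((λu. u) 5) - ((λw. ((λq. q) 4)) -1)))]; D=∅⟩
t=1: ⟨S=∅; E=∅; C=[(((λu. u) 5) - ((λw. ((λq. q) 4)) -1)) :: (λu. 6) :: AP]; D=∅⟩
t=2: ⟨S=∅; E=∅; C=[((λu. u) 5) :: ((λw. ((λq. q) 4)) -1) :: PRIM2(sub) :: (λu. 6) :: AP]; D=∅⟩
t=3: ⟨S=∅; E=∅; C=[5 :: (λu. u) :: AP :: ((λw. ((λq. q) 4)) -1) :: PRIM2(sub) :: (λu. 6) :: AP]; D=∅⟩
t=4: ⟨S=[5]; E=∅; C=[(λu. u) :: AP :: ((λw. ((λq. q) 4)) -1) :: PRIM2(sub) :: (λu. 6) :: AP]; D=∅⟩
t=5: ⟨S=[clo(λu. u, ∅) :: 5]; E=∅; C=[AP :: ((λw. ((λq. q) 4)) -1) :: PRIM2(sub) :: (λu. 6) :: AP]; D=∅⟩
t=6: ⟨S=∅; E={u↦5}; C=[u]; D=[(∅, ∅, [((λw. ((λq. q) 4)) -1) :: PRIM2(sub) :: (λu. 6) :: AP])]⟩
t=7: ⟨S=[5]; E={u↦5}; C=∅; D=[(∅, ∅, [((λw. ((λq. q) 4)) -1) :: PRIM2(sub) :: (λu. 6) :: AP])]⟩
t=8: ⟨S=[5]; E=∅; C=[((λw. ((λq. q) 4)) -1) :: PRIM2(sub) :: (λu. 6) :: AP]; D=∅⟩
t=9: ⟨S=[5]; E=∅; C=[-1 :: (λw. ((λq. q) 4)) :: AP :: PRIM2(sub) :: (λu. 6) :: AP]; D=∅⟩
t=10: ⟨S=[-1 :: 5]; E=∅; C=[(λw. ((λq. q) 4)) :: AP :: PRIM2(sub) :: (λu. 6) :: AP]; D=∅⟩
t=11: ⟨S=[clo(λw. ((λq. q) 4), ∅) :: -1 :: 5]; E=∅; C=[AP :: PRIM2(sub) :: (λu. 6) :: AP]; D=∅⟩
t=12: ⟨S=∅; E={w↦-1}; C=[((λq. q) 4)]; D=[([5], ∅, [PRIM2(sub) :: (λu. 6) :: AP])]⟩
t=13: ⟨S=∅; E={w↦-1}; C=[4 :: (λq. q) :: AP]; D=[([5], ∅, [PRIM2(sub) :: (λu. 6) :: AP])]⟩
t=14: ⟨S=[4]; E={w↦-1}; C=[(λq. q) :: AP]; D=[([5], ∅, [PRIM2(sub) :: (λu. 6) :: AP])]⟩
t=15: ⟨S=[clo(λq. q, {w↦-1}) :: 4]; E={w↦-1}; C=[AP]; D=[([5], ∅, [PRIM2(sub) :: (λu. 6) :: AP])]⟩
t=16: ⟨S=∅; E={q↦4, w↦-1}; C=[q]; D=[(∅, {w↦-1}, ∅) :: ([5], ∅, [PRIM2(sub) :: (λu. 6) :: AP])]⟩
t=17: ⟨S=[4]; E={q↦4, w↦-1}; C=∅; D=[(∅, {w↦-1}, ∅) :: ([5], ∅, [PRIM2(sub) :: (λu. 6) :: AP])]⟩
t=18: ⟨S=[4]; E={w↦-1}; C=∅; D=[([5], ∅, [PRIM2(sub) :: (λu. 6) :: AP])]⟩
t=19: ⟨S=[4 :: 5]; E=∅; C=[PRIM2(sub) :: (λu. 6) :: AP]; D=∅⟩
t=20: ⟨S=[1]; E=∅; C=[(λu. 6) :: AP]; D=∅⟩
t=21: ⟨S=[clo(λu. 6, ∅) :: 1]; E=∅; C=[AP]; D=∅⟩
t=22: ⟨S=∅; E={u↦1}; C=[6]; D=[(∅, ∅, ∅)]⟩
t=23: ⟨S=[6]; E={u↦1}; C=∅; D=[(∅, ∅, ∅)]⟩
t=24: ⟨S=[6]; E=∅; C=∅; D=∅⟩
→ final value 6

Answer: 6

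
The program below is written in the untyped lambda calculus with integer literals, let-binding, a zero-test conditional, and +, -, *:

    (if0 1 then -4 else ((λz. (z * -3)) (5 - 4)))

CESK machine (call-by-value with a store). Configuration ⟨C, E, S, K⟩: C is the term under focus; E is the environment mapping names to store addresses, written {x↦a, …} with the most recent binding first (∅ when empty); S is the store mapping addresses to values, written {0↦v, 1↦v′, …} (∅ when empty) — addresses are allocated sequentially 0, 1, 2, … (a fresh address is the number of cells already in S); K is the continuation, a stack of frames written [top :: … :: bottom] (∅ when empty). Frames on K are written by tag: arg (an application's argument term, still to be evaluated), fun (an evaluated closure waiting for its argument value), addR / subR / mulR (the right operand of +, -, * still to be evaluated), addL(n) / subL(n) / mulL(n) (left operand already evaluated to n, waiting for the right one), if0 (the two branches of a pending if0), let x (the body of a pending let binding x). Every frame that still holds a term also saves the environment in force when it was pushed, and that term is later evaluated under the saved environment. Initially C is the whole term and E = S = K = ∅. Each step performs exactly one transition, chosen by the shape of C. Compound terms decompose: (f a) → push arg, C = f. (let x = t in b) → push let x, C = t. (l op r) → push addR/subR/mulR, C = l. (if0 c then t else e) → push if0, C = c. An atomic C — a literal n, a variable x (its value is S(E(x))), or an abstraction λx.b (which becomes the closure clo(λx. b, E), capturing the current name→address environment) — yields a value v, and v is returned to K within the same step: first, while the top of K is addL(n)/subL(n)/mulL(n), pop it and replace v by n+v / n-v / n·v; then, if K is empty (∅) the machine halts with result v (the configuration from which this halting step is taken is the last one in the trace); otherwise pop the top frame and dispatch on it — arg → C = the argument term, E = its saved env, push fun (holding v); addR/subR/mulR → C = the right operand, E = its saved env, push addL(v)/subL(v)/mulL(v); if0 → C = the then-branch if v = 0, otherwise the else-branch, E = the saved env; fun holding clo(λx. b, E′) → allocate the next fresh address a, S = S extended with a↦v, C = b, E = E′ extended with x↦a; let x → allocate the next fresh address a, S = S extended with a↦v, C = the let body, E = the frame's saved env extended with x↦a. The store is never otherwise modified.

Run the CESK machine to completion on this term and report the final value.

step 0: ⟨C=(if0 1 then -4 else ((λz. (z * -3)) (5 - 4))); E=∅; S=∅; K=∅⟩
step 1: ⟨C=1; E=∅; S=∅; K=[if0]⟩
step 2: ⟨C=((λz. (z * -3)) (5 - 4)); E=∅; S=∅; K=∅⟩
step 3: ⟨C=(λz. (z * -3)); E=∅; S=∅; K=[arg]⟩
step 4: ⟨C=(5 - 4); E=∅; S=∅; K=[fun]⟩
step 5: ⟨C=5; E=∅; S=∅; K=[subR :: fun]⟩
step 6: ⟨C=4; E=∅; S=∅; K=[subL(5) :: fun]⟩
step 7: ⟨C=(z * -3); E={z↦0}; S={0↦1}; K=∅⟩
step 8: ⟨C=z; E={z↦0}; S={0↦1}; K=[mulR]⟩
step 9: ⟨C=-3; E={z↦0}; S={0↦1}; K=[mulL(1)]⟩
→ final value -3

Answer: -3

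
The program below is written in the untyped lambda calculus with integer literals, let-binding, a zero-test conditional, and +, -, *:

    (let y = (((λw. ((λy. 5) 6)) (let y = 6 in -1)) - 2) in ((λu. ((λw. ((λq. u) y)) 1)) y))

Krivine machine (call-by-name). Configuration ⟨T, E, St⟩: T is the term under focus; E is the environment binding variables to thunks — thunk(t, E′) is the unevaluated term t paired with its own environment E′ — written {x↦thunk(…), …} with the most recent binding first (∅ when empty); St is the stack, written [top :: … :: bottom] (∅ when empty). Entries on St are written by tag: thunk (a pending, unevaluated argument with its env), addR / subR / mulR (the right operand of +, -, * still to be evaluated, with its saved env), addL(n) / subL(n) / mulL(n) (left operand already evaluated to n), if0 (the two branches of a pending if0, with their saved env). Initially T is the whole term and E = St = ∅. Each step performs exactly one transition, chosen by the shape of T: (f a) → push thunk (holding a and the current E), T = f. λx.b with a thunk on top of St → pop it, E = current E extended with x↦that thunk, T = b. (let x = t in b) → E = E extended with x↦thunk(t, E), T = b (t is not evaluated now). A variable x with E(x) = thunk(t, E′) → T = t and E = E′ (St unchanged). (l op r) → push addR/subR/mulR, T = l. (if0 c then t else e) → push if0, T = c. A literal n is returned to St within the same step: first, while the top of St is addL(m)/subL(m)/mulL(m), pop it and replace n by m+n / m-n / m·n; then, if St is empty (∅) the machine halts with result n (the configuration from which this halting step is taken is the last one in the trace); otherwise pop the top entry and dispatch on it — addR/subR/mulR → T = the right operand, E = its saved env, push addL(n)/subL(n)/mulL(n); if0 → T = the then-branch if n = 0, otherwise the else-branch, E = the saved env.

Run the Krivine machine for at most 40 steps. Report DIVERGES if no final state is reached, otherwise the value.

Answer: 3

Machine steps:
t=0: ⟨T=(let y = (((λw. ((λy. 5) 6)) (let y = 6 in -1)) - 2) in ((λu. ((λw. ((λq. u) y)) 1)) y)); E=∅; St=∅⟩
t=1: ⟨T=((λu. ((λw. ((λq. u) y)) 1)) y); E={y↦thunk((((λw. ((λy. 5) 6)) (let y = 6 in -1)) - 2), ∅)}; St=∅⟩
t=2: ⟨T=(λu. ((λw. ((λq. u) y)) 1)); E={y↦thunk((((λw. ((λy. 5) 6)) (let y = 6 in -1)) - 2), ∅)}; St=[thunk]⟩
t=3: ⟨T=((λw. ((λq. u) y)) 1); E={u↦thunk(y, {y↦thunk((((λw. ((λy. 5) 6)) (let y = 6 in -1)) - 2), ∅)}), y↦thunk((((λw. ((λy. 5) 6)) (let y = 6 in -1)) - 2), ∅)}; St=∅⟩
t=4: ⟨T=(λw. ((λq. u) y)); E={u↦thunk(y, {y↦thunk((((λw. ((λy. 5) 6)) (let y = 6 in -1)) - 2), ∅)}), y↦thunk((((λw. ((λy. 5) 6)) (let y = 6 in -1)) - 2), ∅)}; St=[thunk]⟩
t=5: ⟨T=((λq. u) y); E={w↦thunk(1, {u↦thunk(y, {y↦thunk((((λw. ((λy. 5) 6)) (let y = 6 in -1)) - 2), ∅)}), y↦thunk((((λw. ((λy. 5) 6)) (let y = 6 in -1)) - 2), ∅)}), u↦thunk(y, {y↦thunk((((λw. ((λy. 5) 6)) (let y = 6 in -1)) - 2), ∅)}), y↦thunk((((λw. ((λy. 5) 6)) (let y = 6 in -1)) - 2), ∅)}; St=∅⟩
t=6: ⟨T=(λq. u); E={w↦thunk(1, {u↦thunk(y, {y↦thunk((((λw. ((λy. 5) 6)) (let y = 6 in -1)) - 2), ∅)}), y↦thunk((((λw. ((λy. 5) 6)) (let y = 6 in -1)) - 2), ∅)}), u↦thunk(y, {y↦thunk((((λw. ((λy. 5) 6)) (let y = 6 in -1)) - 2), ∅)}), y↦thunk((((λw. ((λy. 5) 6)) (let y = 6 in -1)) - 2), ∅)}; St=[thunk]⟩
t=7: ⟨T=u; E={q↦thunk(y, {w↦thunk(1, {u↦thunk(y, {y↦thunk((((λw. ((λy. 5) 6)) (let y = 6 in -1)) - 2), ∅)}), y↦thunk((((λw. ((λy. 5) 6)) (let y = 6 in -1)) - 2), ∅)}), u↦thunk(y, {y↦thunk((((λw. ((λy. 5) 6)) (let y = 6 in -1)) - 2), ∅)}), y↦thunk((((λw. ((λy. 5) 6)) (let y = 6 in -1)) - 2), ∅)}), w↦thunk(1, {u↦thunk(y, {y↦thunk((((λw. ((λy. 5) 6)) (let y = 6 in -1)) - 2), ∅)}), y↦thunk((((λw. ((λy. 5) 6)) (let y = 6 in -1)) - 2), ∅)}), u↦thunk(y, {y↦thunk((((λw. ((λy. 5) 6)) (let y = 6 in -1)) - 2), ∅)}), y↦thunk((((λw. ((λy. 5) 6)) (let y = 6 in -1)) - 2), ∅)}; St=∅⟩
t=8: ⟨T=y; E={y↦thunk((((λw. ((λy. 5) 6)) (let y = 6 in -1)) - 2), ∅)}; St=∅⟩
t=9: ⟨T=(((λw. ((λy. 5) 6)) (let y = 6 in -1)) - 2); E=∅; St=∅⟩
t=10: ⟨T=((λw. ((λy. 5) 6)) (let y = 6 in -1)); E=∅; St=[subR]⟩
t=11: ⟨T=(λw. ((λy. 5) 6)); E=∅; St=[thunk :: subR]⟩
t=12: ⟨T=((λy. 5) 6); E={w↦thunk((let y = 6 in -1), ∅)}; St=[subR]⟩
t=13: ⟨T=(λy. 5); E={w↦thunk((let y = 6 in -1), ∅)}; St=[thunk :: subR]⟩
t=14: ⟨T=5; E={y↦thunk(6, {w↦thunk((let y = 6 in -1), ∅)}), w↦thunk((let y = 6 in -1), ∅)}; St=[subR]⟩
t=15: ⟨T=2; E=∅; St=[subL(5)]⟩
→ final value 3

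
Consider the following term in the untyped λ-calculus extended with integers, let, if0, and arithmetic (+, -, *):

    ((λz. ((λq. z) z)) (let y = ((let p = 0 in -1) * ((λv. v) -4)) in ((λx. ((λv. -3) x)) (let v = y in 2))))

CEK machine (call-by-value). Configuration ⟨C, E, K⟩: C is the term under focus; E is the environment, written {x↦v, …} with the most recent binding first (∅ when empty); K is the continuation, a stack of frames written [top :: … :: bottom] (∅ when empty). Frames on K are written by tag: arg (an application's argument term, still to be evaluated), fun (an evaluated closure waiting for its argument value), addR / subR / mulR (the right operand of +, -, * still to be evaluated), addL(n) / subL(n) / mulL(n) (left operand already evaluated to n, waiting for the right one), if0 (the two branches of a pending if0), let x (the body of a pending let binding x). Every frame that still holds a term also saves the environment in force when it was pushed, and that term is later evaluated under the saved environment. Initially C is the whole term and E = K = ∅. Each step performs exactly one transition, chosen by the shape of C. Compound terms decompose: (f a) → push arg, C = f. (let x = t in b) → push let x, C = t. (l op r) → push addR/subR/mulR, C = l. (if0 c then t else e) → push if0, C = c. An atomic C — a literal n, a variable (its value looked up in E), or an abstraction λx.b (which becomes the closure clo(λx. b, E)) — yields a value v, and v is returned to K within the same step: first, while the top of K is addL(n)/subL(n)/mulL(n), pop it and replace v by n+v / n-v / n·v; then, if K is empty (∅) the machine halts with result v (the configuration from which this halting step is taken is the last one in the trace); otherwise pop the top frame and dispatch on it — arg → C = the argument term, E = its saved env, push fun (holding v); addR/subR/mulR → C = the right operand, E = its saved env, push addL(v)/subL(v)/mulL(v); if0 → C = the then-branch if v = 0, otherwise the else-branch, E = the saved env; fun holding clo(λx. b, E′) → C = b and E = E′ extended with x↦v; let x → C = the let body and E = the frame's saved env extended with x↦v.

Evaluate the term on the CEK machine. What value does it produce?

Answer: -3

Execution trace:
step 0: [C=((λz. ((λq. z) z)) (let y = ((let p = 0 in -1) * ((λv. v) -4)) in ((λx. ((λv. -3) x)) (let v = y in 2)))) | E=∅ | K=∅]
step 1: [C=(λz. ((λq. z) z)) | E=∅ | K=[arg]]
step 2: [C=(let y = ((let p = 0 in -1) * ((λv. v) -4)) in ((λx. ((λv. -3) x)) (let v = y in 2))) | E=∅ | K=[fun]]
step 3: [C=((let p = 0 in -1) * ((λv. v) -4)) | E=∅ | K=[let y :: fun]]
step 4: [C=(let p = 0 in -1) | E=∅ | K=[mulR :: let y :: fun]]
step 5: [C=0 | E=∅ | K=[let p :: mulR :: let y :: fun]]
step 6: [C=-1 | E={p↦0} | K=[mulR :: let y :: fun]]
step 7: [C=((λv. v) -4) | E=∅ | K=[mulL(-1) :: let y :: fun]]
step 8: [C=(λv. v) | E=∅ | K=[arg :: mulL(-1) :: let y :: fun]]
step 9: [C=-4 | E=∅ | K=[fun :: mulL(-1) :: let y :: fun]]
step 10: [C=v | E={v↦-4} | K=[mulL(-1) :: let y :: fun]]
step 11: [C=((λx. ((λv. -3) x)) (let v = y in 2)) | E={y↦4} | K=[fun]]
step 12: [C=(λx. ((λv. -3) x)) | E={y↦4} | K=[arg :: fun]]
step 13: [C=(let v = y in 2) | E={y↦4} | K=[fun :: fun]]
step 14: [C=y | E={y↦4} | K=[let v :: fun :: fun]]
step 15: [C=2 | E={v↦4, y↦4} | K=[fun :: fun]]
step 16: [C=((λv. -3) x) | E={x↦2, y↦4} | K=[fun]]
step 17: [C=(λv. -3) | E={x↦2, y↦4} | K=[arg :: fun]]
step 18: [C=x | E={x↦2, y↦4} | K=[fun :: fun]]
step 19: [C=-3 | E={v↦2, x↦2, y↦4} | K=[fun]]
step 20: [C=((λq. z) z) | E={z↦-3} | K=∅]
step 21: [C=(λq. z) | E={z↦-3} | K=[arg]]
step 22: [C=z | E={z↦-3} | K=[fun]]
step 23: [C=z | E={q↦-3, z↦-3} | K=∅]
→ final value -3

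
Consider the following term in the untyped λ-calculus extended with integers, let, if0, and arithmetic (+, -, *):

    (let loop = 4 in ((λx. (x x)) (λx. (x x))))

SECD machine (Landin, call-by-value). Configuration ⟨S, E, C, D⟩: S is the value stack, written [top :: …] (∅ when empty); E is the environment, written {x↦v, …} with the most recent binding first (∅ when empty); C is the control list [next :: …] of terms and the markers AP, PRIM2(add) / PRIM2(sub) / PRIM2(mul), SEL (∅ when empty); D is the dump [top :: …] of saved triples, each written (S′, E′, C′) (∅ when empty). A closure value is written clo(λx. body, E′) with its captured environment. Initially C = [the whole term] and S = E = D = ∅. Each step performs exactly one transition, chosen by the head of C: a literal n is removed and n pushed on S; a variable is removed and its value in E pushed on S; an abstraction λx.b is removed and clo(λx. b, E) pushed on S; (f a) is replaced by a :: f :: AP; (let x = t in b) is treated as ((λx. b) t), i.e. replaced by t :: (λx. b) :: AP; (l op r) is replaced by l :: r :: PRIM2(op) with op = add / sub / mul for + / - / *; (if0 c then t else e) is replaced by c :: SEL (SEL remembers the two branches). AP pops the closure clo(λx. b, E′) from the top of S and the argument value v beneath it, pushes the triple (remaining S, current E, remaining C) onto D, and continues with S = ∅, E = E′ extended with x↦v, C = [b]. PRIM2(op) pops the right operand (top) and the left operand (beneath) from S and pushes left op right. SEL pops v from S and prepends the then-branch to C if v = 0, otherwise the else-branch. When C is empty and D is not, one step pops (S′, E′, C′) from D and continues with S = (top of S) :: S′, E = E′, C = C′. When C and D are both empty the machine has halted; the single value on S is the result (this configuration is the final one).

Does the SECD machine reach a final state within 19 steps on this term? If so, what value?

Answer: DIVERGES (no final state within 19 steps)

Machine steps:
0. <S=∅, E=∅, C=[(let loop = 4 in ((λx. (x x)) (λx. (x x))))], D=∅>
1. <S=∅, E=∅, C=[4 :: (λloop. ((λx. (x x)) (λx. (x x)))) :: AP], D=∅>
2. <S=[4], E=∅, C=[(λloop. ((λx. (x x)) (λx. (x x)))) :: AP], D=∅>
3. <S=[clo(λloop. ((λx. (x x)) (λx. (x x))), ∅) :: 4], E=∅, C=[AP], D=∅>
4. <S=∅, E={loop↦4}, C=[((λx. (x x)) (λx. (x x)))], D=[(∅, ∅, ∅)]>
5. <S=∅, E={loop↦4}, C=[(λx. (x x)) :: (λx. (x x)) :: AP], D=[(∅, ∅, ∅)]>
6. <S=[clo(λx. (x x), {loop↦4})], E={loop↦4}, C=[(λx. (x x)) :: AP], D=[(∅, ∅, ∅)]>
7. <S=[clo(λx. (x x), {loop↦4}) :: clo(λx. (x x), {loop↦4})], E={loop↦4}, C=[AP], D=[(∅, ∅, ∅)]>
8. <S=∅, E={x↦clo(λx. (x x), {loop↦4}), loop↦4}, C=[(x x)], D=[(∅, {loop↦4}, ∅) :: (∅, ∅, ∅)]>
9. <S=∅, E={x↦clo(λx. (x x), {loop↦4}), loop↦4}, C=[x :: x :: AP], D=[(∅, {loop↦4}, ∅) :: (∅, ∅, ∅)]>
10. <S=[clo(λx. (x x), {loop↦4})], E={x↦clo(λx. (x x), {loop↦4}), loop↦4}, C=[x :: AP], D=[(∅, {loop↦4}, ∅) :: (∅, ∅, ∅)]>
11. <S=[clo(λx. (x x), {loop↦4}) :: clo(λx. (x x), {loop↦4})], E={x↦clo(λx. (x x), {loop↦4}), loop↦4}, C=[AP], D=[(∅, {loop↦4}, ∅) :: (∅, ∅, ∅)]>
12. <S=∅, E={x↦clo(λx. (x x), {loop↦4}), loop↦4}, C=[(x x)], D=[(∅, {x↦clo(λx. (x x), {loop↦4}), loop↦4}, ∅) :: (∅, {loop↦4}, ∅) :: (∅, ∅, ∅)]>
13. <S=∅, E={x↦clo(λx. (x x), {loop↦4}), loop↦4}, C=[x :: x :: AP], D=[(∅, {x↦clo(λx. (x x), {loop↦4}), loop↦4}, ∅) :: (∅, {loop↦4}, ∅) :: (∅, ∅, ∅)]>
14. <S=[clo(λx. (x x), {loop↦4})], E={x↦clo(λx. (x x), {loop↦4}), loop↦4}, C=[x :: AP], D=[(∅, {x↦clo(λx. (x x), {loop↦4}), loop↦4}, ∅) :: (∅, {loop↦4}, ∅) :: (∅, ∅, ∅)]>
15. <S=[clo(λx. (x x), {loop↦4}) :: clo(λx. (x x), {loop↦4})], E={x↦clo(λx. (x x), {loop↦4}), loop↦4}, C=[AP], D=[(∅, {x↦clo(λx. (x x), {loop↦4}), loop↦4}, ∅) :: (∅, {loop↦4}, ∅) :: (∅, ∅, ∅)]>
16. <S=∅, E={x↦clo(λx. (x x), {loop↦4}), loop↦4}, C=[(x x)], D=[(∅, {x↦clo(λx. (x x), {loop↦4}), loop↦4}, ∅) :: (∅, {x↦clo(λx. (x x), {loop↦4}), loop↦4}, ∅) :: (∅, {loop↦4}, ∅) :: (∅, ∅, ∅)]>
17. <S=∅, E={x↦clo(λx. (x x), {loop↦4}), loop↦4}, C=[x :: x :: AP], D=[(∅, {x↦clo(λx. (x x), {loop↦4}), loop↦4}, ∅) :: (∅, {x↦clo(λx. (x x), {loop↦4}), loop↦4}, ∅) :: (∅, {loop↦4}, ∅) :: (∅, ∅, ∅)]>
18. <S=[clo(λx. (x x), {loop↦4})], E={x↦clo(λx. (x x), {loop↦4}), loop↦4}, C=[x :: AP], D=[(∅, {x↦clo(λx. (x x), {loop↦4}), loop↦4}, ∅) :: (∅, {x↦clo(λx. (x x), {loop↦4}), loop↦4}, ∅) :: (∅, {loop↦4}, ∅) :: (∅, ∅, ∅)]>
19. <S=[clo(λx. (x x), {loop↦4}) :: clo(λx. (x x), {loop↦4})], E={x↦clo(λx. (x x), {loop↦4}), loop↦4}, C=[AP], D=[(∅, {x↦clo(λx. (x x), {loop↦4}), loop↦4}, ∅) :: (∅, {x↦clo(λx. (x x), {loop↦4}), loop↦4}, ∅) :: (∅, {loop↦4}, ∅) :: (∅, ∅, ∅)]>
→ 19 transitions taken and the configuration is still not final: no result within 19 steps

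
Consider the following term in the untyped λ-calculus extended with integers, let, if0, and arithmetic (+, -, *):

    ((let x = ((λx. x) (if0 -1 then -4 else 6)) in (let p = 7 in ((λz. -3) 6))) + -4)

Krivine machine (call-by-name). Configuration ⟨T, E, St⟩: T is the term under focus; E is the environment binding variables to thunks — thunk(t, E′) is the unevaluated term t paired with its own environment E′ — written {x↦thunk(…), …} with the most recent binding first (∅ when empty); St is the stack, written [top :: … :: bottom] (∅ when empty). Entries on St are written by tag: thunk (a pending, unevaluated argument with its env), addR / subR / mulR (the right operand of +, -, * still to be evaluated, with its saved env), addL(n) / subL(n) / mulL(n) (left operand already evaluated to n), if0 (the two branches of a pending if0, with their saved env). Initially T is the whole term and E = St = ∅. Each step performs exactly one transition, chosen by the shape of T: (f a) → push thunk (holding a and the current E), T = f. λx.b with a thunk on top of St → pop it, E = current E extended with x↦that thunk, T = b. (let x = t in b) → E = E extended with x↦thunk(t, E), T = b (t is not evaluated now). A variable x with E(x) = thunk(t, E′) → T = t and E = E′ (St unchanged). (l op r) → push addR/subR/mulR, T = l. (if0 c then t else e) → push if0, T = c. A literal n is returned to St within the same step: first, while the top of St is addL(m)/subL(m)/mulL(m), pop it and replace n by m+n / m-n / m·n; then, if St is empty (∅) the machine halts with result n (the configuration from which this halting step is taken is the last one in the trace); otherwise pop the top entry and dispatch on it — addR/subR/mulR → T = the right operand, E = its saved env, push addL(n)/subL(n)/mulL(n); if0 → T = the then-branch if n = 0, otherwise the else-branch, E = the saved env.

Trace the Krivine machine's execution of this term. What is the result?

step 0: ⟨T=((let x = ((λx. x) (if0 -1 then -4 else 6)) in (let p = 7 in ((λz. -3) 6))) + -4); E=∅; St=∅⟩
step 1: ⟨T=(let x = ((λx. x) (if0 -1 then -4 else 6)) in (let p = 7 in ((λz. -3) 6))); E=∅; St=[addR]⟩
step 2: ⟨T=(let p = 7 in ((λz. -3) 6)); E={x↦thunk(((λx. x) (if0 -1 then -4 else 6)), ∅)}; St=[addR]⟩
step 3: ⟨T=((λz. -3) 6); E={p↦thunk(7, {x↦thunk(((λx. x) (if0 -1 then -4 else 6)), ∅)}), x↦thunk(((λx. x) (if0 -1 then -4 else 6)), ∅)}; St=[addR]⟩
step 4: ⟨T=(λz. -3); E={p↦thunk(7, {x↦thunk(((λx. x) (if0 -1 then -4 else 6)), ∅)}), x↦thunk(((λx. x) (if0 -1 then -4 else 6)), ∅)}; St=[thunk :: addR]⟩
step 5: ⟨T=-3; E={z↦thunk(6, {p↦thunk(7, {x↦thunk(((λx. x) (if0 -1 then -4 else 6)), ∅)}), x↦thunk(((λx. x) (if0 -1 then -4 else 6)), ∅)}), p↦thunk(7, {x↦thunk(((λx. x) (if0 -1 then -4 else 6)), ∅)}), x↦thunk(((λx. x) (if0 -1 then -4 else 6)), ∅)}; St=[addR]⟩
step 6: ⟨T=-4; E=∅; St=[addL(-3)]⟩
→ final value -7

Answer: -7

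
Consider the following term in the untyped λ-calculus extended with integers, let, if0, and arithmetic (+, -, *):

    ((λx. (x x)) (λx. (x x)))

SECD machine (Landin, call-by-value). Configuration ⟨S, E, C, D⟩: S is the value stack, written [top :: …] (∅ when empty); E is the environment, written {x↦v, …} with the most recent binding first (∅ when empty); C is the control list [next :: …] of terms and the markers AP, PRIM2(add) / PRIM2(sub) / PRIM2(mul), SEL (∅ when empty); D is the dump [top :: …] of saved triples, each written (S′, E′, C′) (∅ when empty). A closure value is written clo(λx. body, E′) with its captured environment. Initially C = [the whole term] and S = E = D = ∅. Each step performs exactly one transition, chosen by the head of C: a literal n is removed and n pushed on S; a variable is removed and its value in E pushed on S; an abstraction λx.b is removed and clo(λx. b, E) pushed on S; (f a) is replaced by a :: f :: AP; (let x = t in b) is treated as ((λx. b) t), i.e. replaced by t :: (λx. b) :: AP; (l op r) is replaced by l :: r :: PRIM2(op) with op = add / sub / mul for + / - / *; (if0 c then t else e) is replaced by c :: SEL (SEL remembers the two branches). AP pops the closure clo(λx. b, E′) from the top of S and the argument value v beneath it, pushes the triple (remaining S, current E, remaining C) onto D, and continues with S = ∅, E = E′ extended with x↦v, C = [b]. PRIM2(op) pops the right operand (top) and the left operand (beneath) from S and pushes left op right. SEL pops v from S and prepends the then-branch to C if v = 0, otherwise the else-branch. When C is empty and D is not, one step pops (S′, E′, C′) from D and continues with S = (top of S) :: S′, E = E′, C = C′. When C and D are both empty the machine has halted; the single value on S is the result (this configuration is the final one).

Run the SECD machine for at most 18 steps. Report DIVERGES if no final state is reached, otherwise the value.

0. <S=∅, E=∅, C=[((λx. (x x)) (λx. (x x)))], D=∅>
1. <S=∅, E=∅, C=[(λx. (x x)) :: (λx. (x x)) :: AP], D=∅>
2. <S=[clo(λx. (x x), ∅)], E=∅, C=[(λx. (x x)) :: AP], D=∅>
3. <S=[clo(λx. (x x), ∅) :: clo(λx. (x x), ∅)], E=∅, C=[AP], D=∅>
4. <S=∅, E={x↦clo(λx. (x x), ∅)}, C=[(x x)], D=[(∅, ∅, ∅)]>
5. <S=∅, E={x↦clo(λx. (x x), ∅)}, C=[x :: x :: AP], D=[(∅, ∅, ∅)]>
6. <S=[clo(λx. (x x), ∅)], E={x↦clo(λx. (x x), ∅)}, C=[x :: AP], D=[(∅, ∅, ∅)]>
7. <S=[clo(λx. (x x), ∅) :: clo(λx. (x x), ∅)], E={x↦clo(λx. (x x), ∅)}, C=[AP], D=[(∅, ∅, ∅)]>
8. <S=∅, E={x↦clo(λx. (x x), ∅)}, C=[(x x)], D=[(∅, {x↦clo(λx. (x x), ∅)}, ∅) :: (∅, ∅, ∅)]>
9. <S=∅, E={x↦clo(λx. (x x), ∅)}, C=[x :: x :: AP], D=[(∅, {x↦clo(λx. (x x), ∅)}, ∅) :: (∅, ∅, ∅)]>
10. <S=[clo(λx. (x x), ∅)], E={x↦clo(λx. (x x), ∅)}, C=[x :: AP], D=[(∅, {x↦clo(λx. (x x), ∅)}, ∅) :: (∅, ∅, ∅)]>
11. <S=[clo(λx. (x x), ∅) :: clo(λx. (x x), ∅)], E={x↦clo(λx. (x x), ∅)}, C=[AP], D=[(∅, {x↦clo(λx. (x x), ∅)}, ∅) :: (∅, ∅, ∅)]>
12. <S=∅, E={x↦clo(λx. (x x), ∅)}, C=[(x x)], D=[(∅, {x↦clo(λx. (x x), ∅)}, ∅) :: (∅, {x↦clo(λx. (x x), ∅)}, ∅) :: (∅, ∅, ∅)]>
13. <S=∅, E={x↦clo(λx. (x x), ∅)}, C=[x :: x :: AP], D=[(∅, {x↦clo(λx. (x x), ∅)}, ∅) :: (∅, {x↦clo(λx. (x x), ∅)}, ∅) :: (∅, ∅, ∅)]>
14. <S=[clo(λx. (x x), ∅)], E={x↦clo(λx. (x x), ∅)}, C=[x :: AP], D=[(∅, {x↦clo(λx. (x x), ∅)}, ∅) :: (∅, {x↦clo(λx. (x x), ∅)}, ∅) :: (∅, ∅, ∅)]>
15. <S=[clo(λx. (x x), ∅) :: clo(λx. (x x), ∅)], E={x↦clo(λx. (x x), ∅)}, C=[AP], D=[(∅, {x↦clo(λx. (x x), ∅)}, ∅) :: (∅, {x↦clo(λx. (x x), ∅)}, ∅) :: (∅, ∅, ∅)]>
16. <S=∅, E={x↦clo(λx. (x x), ∅)}, C=[(x x)], D=[(∅, {x↦clo(λx. (x x), ∅)}, ∅) :: (∅, {x↦clo(λx. (x x), ∅)}, ∅) :: (∅, {x↦clo(λx. (x x), ∅)}, ∅) :: (∅, ∅, ∅)]>
17. <S=∅, E={x↦clo(λx. (x x), ∅)}, C=[x :: x :: AP], D=[(∅, {x↦clo(λx. (x x), ∅)}, ∅) :: (∅, {x↦clo(λx. (x x), ∅)}, ∅) :: (∅, {x↦clo(λx. (x x), ∅)}, ∅) :: (∅, ∅, ∅)]>
18. <S=[clo(λx. (x x), ∅)], E={x↦clo(λx. (x x), ∅)}, C=[x :: AP], D=[(∅, {x↦clo(λx. (x x), ∅)}, ∅) :: (∅, {x↦clo(λx. (x x), ∅)}, ∅) :: (∅, {x↦clo(λx. (x x), ∅)}, ∅) :: (∅, ∅, ∅)]>
→ 18 transitions taken and the configuration is still not final: no result within 18 steps

Answer: DIVERGES (no final state within 18 steps)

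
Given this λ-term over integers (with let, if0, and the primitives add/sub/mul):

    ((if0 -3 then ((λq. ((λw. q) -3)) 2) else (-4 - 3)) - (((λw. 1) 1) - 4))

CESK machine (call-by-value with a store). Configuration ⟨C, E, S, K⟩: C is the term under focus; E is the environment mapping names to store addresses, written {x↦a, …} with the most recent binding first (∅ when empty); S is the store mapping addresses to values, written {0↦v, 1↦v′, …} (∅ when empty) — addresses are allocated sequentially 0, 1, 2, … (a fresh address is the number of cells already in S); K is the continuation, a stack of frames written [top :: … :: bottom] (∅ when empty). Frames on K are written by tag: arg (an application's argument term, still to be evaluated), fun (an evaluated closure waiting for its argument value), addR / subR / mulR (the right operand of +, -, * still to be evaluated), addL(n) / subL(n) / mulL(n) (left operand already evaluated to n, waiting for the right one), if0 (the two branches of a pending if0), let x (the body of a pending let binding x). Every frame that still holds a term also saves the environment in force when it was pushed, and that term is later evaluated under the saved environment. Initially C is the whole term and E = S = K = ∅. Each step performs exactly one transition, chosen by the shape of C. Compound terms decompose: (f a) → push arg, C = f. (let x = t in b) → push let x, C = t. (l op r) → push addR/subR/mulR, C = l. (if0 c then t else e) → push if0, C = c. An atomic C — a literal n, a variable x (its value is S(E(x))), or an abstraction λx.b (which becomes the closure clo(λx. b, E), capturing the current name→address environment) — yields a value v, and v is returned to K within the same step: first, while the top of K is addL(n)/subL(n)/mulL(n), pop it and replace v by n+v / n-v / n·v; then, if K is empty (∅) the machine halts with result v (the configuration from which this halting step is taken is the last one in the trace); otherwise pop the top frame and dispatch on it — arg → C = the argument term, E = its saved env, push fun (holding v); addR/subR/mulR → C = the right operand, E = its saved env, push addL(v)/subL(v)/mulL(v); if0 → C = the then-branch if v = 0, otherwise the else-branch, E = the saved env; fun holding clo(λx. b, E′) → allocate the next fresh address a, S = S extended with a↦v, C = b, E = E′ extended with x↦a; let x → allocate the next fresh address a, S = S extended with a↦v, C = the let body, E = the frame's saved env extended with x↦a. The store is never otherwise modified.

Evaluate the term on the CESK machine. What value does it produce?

t=0: <C=((if0 -3 then ((λq. ((λw. q) -3)) 2) else (-4 - 3)) - (((λw. 1) 1) - 4)), E=∅, S=∅, K=∅>
t=1: <C=(if0 -3 then ((λq. ((λw. q) -3)) 2) else (-4 - 3)), E=∅, S=∅, K=[subR]>
t=2: <C=-3, E=∅, S=∅, K=[if0 :: subR]>
t=3: <C=(-4 - 3), E=∅, S=∅, K=[subR]>
t=4: <C=-4, E=∅, S=∅, K=[subR :: subR]>
t=5: <C=3, E=∅, S=∅, K=[subL(-4) :: subR]>
t=6: <C=(((λw. 1) 1) - 4), E=∅, S=∅, K=[subL(-7)]>
t=7: <C=((λw. 1) 1), E=∅, S=∅, K=[subR :: subL(-7)]>
t=8: <C=(λw. 1), E=∅, S=∅, K=[arg :: subR :: subL(-7)]>
t=9: <C=1, E=∅, S=∅, K=[fun :: subR :: subL(-7)]>
t=10: <C=1, E={w↦0}, S={0↦1}, K=[subR :: subL(-7)]>
t=11: <C=4, E=∅, S={0↦1}, K=[subL(1) :: subL(-7)]>
→ final value -4

Answer: -4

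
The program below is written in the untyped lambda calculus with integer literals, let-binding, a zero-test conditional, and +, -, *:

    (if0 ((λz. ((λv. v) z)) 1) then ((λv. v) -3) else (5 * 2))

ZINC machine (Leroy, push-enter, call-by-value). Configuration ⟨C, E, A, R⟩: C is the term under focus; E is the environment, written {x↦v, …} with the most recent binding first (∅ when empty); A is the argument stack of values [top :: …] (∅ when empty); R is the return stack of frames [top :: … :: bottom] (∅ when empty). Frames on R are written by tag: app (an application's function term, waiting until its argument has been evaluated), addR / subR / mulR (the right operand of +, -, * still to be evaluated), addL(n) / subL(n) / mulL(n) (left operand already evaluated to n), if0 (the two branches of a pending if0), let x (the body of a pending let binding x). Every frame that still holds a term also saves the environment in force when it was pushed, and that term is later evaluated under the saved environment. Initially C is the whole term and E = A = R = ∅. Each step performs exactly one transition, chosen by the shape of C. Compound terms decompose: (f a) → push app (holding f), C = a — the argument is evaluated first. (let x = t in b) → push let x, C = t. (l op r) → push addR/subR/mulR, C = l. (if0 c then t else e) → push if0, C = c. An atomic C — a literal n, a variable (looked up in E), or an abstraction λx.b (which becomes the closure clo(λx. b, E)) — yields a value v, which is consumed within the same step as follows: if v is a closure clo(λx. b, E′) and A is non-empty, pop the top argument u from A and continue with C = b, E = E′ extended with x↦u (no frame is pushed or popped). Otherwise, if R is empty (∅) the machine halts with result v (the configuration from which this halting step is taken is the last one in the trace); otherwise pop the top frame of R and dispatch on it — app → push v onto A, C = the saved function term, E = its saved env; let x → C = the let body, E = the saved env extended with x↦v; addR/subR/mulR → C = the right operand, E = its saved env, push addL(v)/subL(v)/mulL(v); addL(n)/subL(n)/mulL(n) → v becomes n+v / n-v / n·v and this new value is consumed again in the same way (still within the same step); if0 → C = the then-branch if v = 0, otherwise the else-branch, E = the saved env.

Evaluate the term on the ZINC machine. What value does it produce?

t=0: ⟨C=(if0 ((λz. ((λv. v) z)) 1) then ((λv. v) -3) else (5 * 2)); E=∅; A=∅; R=∅⟩
t=1: ⟨C=((λz. ((λv. v) z)) 1); E=∅; A=∅; R=[if0]⟩
t=2: ⟨C=1; E=∅; A=∅; R=[app :: if0]⟩
t=3: ⟨C=(λz. ((λv. v) z)); E=∅; A=[1]; R=[if0]⟩
t=4: ⟨C=((λv. v) z); E={z↦1}; A=∅; R=[if0]⟩
t=5: ⟨C=z; E={z↦1}; A=∅; R=[app :: if0]⟩
t=6: ⟨C=(λv. v); E={z↦1}; A=[1]; R=[if0]⟩
t=7: ⟨C=v; E={v↦1, z↦1}; A=∅; R=[if0]⟩
t=8: ⟨C=(5 * 2); E=∅; A=∅; R=∅⟩
t=9: ⟨C=5; E=∅; A=∅; R=[mulR]⟩
t=10: ⟨C=2; E=∅; A=∅; R=[mulL(5)]⟩
→ final value 10

Answer: 10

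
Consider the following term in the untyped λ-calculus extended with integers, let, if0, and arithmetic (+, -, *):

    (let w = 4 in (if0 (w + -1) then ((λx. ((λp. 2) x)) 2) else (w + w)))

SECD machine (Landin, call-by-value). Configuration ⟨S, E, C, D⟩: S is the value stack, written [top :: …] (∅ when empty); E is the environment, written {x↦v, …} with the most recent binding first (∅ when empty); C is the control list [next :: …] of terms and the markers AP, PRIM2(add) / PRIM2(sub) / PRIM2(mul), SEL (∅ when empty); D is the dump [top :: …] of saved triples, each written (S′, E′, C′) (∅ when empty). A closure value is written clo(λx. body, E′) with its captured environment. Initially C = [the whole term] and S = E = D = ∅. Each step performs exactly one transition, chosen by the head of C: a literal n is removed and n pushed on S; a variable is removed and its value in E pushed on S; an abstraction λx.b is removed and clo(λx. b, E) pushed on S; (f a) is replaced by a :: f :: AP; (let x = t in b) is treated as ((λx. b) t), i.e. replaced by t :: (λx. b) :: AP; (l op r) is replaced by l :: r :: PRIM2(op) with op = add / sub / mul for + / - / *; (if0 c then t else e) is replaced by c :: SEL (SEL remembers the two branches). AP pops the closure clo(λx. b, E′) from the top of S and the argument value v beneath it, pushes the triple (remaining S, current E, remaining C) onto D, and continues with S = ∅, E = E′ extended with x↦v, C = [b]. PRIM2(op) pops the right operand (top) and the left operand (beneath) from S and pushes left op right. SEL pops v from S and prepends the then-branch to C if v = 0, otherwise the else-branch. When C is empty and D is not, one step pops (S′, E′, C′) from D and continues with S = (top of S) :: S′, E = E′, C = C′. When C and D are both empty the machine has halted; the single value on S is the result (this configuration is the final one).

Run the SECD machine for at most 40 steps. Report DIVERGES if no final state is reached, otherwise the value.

Answer: 8

Machine steps:
[0] <S=∅, E=∅, C=[(let w = 4 in (if0 (w + -1) then ((λx. ((λp. 2) x)) 2) else (w + w)))], D=∅>
[1] <S=∅, E=∅, C=[4 :: (λw. (if0 (w + -1) then ((λx. ((λp. 2) x)) 2) else (w + w))) :: AP], D=∅>
[2] <S=[4], E=∅, C=[(λw. (if0 (w + -1) then ((λx. ((λp. 2) x)) 2) else (w + w))) :: AP], D=∅>
[3] <S=[clo(λw. (if0 (w + -1) then ((λx. ((λp. 2) x)) 2) else (w + w)), ∅) :: 4], E=∅, C=[AP], D=∅>
[4] <S=∅, E={w↦4}, C=[(if0 (w + -1) then ((λx. ((λp. 2) x)) 2) else (w + w))], D=[(∅, ∅, ∅)]>
[5] <S=∅, E={w↦4}, C=[(w + -1) :: SEL], D=[(∅, ∅, ∅)]>
[6] <S=∅, E={w↦4}, C=[w :: -1 :: PRIM2(add) :: SEL], D=[(∅, ∅, ∅)]>
[7] <S=[4], E={w↦4}, C=[-1 :: PRIM2(add) :: SEL], D=[(∅, ∅, ∅)]>
[8] <S=[-1 :: 4], E={w↦4}, C=[PRIM2(add) :: SEL], D=[(∅, ∅, ∅)]>
[9] <S=[3], E={w↦4}, C=[SEL], D=[(∅, ∅, ∅)]>
[10] <S=∅, E={w↦4}, C=[(w + w)], D=[(∅, ∅, ∅)]>
[11] <S=∅, E={w↦4}, C=[w :: w :: PRIM2(add)], D=[(∅, ∅, ∅)]>
[12] <S=[4], E={w↦4}, C=[w :: PRIM2(add)], D=[(∅, ∅, ∅)]>
[13] <S=[4 :: 4], E={w↦4}, C=[PRIM2(add)], D=[(∅, ∅, ∅)]>
[14] <S=[8], E={w↦4}, C=∅, D=[(∅, ∅, ∅)]>
[15] <S=[8], E=∅, C=∅, D=∅>
→ final value 8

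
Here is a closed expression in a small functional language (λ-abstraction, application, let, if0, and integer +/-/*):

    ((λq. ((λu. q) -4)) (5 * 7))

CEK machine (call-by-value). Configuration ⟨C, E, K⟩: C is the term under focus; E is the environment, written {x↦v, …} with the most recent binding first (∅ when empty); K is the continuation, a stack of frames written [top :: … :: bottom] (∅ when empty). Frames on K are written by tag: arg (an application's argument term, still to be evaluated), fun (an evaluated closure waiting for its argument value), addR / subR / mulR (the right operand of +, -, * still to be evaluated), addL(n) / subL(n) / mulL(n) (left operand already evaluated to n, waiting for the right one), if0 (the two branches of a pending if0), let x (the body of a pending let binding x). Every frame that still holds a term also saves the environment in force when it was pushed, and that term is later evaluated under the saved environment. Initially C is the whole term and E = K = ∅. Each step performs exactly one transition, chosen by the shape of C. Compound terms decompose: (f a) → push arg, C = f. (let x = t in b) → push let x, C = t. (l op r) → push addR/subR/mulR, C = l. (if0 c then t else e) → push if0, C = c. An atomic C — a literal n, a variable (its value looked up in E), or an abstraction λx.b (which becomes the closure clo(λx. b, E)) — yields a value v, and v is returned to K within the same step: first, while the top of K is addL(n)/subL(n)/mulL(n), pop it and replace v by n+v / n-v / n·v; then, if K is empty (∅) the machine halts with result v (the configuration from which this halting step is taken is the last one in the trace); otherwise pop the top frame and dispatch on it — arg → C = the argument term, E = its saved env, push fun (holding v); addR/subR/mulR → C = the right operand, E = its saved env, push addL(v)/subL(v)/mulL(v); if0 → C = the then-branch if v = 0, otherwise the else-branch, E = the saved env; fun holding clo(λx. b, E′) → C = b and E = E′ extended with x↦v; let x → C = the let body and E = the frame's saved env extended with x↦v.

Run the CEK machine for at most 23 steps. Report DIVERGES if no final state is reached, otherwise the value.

Answer: 35

Derivation:
0. ⟨C=((λq. ((λu. q) -4)) (5 * 7)); E=∅; K=∅⟩
1. ⟨C=(λq. ((λu. q) -4)); E=∅; K=[arg]⟩
2. ⟨C=(5 * 7); E=∅; K=[fun]⟩
3. ⟨C=5; E=∅; K=[mulR :: fun]⟩
4. ⟨C=7; E=∅; K=[mulL(5) :: fun]⟩
5. ⟨C=((λu. q) -4); E={q↦35}; K=∅⟩
6. ⟨C=(λu. q); E={q↦35}; K=[arg]⟩
7. ⟨C=-4; E={q↦35}; K=[fun]⟩
8. ⟨C=q; E={u↦-4, q↦35}; K=∅⟩
→ final value 35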